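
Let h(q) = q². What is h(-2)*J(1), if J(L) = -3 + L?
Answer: -8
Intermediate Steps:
h(-2)*J(1) = (-2)²*(-3 + 1) = 4*(-2) = -8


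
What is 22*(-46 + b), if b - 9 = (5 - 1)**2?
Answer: -462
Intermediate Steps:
b = 25 (b = 9 + (5 - 1)**2 = 9 + 4**2 = 9 + 16 = 25)
22*(-46 + b) = 22*(-46 + 25) = 22*(-21) = -462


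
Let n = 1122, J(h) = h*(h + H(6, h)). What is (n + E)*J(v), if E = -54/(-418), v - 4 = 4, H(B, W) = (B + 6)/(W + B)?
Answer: 116324400/1463 ≈ 79511.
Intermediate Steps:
H(B, W) = (6 + B)/(B + W)
v = 8 (v = 4 + 4 = 8)
J(h) = h*(h + 12/(6 + h)) (J(h) = h*(h + (6 + 6)/(6 + h)) = h*(h + 12/(6 + h)))
E = 27/209 (E = -54*(-1/418) = 27/209 ≈ 0.12919)
(n + E)*J(v) = (1122 + 27/209)*(8*(12 + 8*(6 + 8))/(6 + 8)) = 234525*(8*(12 + 8*14)/14)/209 = 234525*(8*(1/14)*(12 + 112))/209 = 234525*(8*(1/14)*124)/209 = (234525/209)*(496/7) = 116324400/1463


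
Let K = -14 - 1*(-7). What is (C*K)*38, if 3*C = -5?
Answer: 1330/3 ≈ 443.33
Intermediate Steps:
C = -5/3 (C = (⅓)*(-5) = -5/3 ≈ -1.6667)
K = -7 (K = -14 + 7 = -7)
(C*K)*38 = -5/3*(-7)*38 = (35/3)*38 = 1330/3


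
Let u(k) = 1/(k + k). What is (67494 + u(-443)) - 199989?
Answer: -117390571/886 ≈ -1.3250e+5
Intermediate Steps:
u(k) = 1/(2*k)
(67494 + u(-443)) - 199989 = (67494 + (½)/(-443)) - 199989 = (67494 + (½)*(-1/443)) - 199989 = (67494 - 1/886) - 199989 = 59799683/886 - 199989 = -117390571/886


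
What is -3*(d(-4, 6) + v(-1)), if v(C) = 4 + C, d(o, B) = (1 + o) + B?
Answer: -18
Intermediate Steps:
d(o, B) = 1 + B + o
-3*(d(-4, 6) + v(-1)) = -3*((1 + 6 - 4) + (4 - 1)) = -3*(3 + 3) = -3*6 = -18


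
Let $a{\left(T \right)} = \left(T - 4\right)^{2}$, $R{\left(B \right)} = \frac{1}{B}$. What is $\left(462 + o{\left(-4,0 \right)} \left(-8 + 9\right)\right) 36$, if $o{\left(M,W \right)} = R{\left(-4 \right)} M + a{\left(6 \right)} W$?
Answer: $16668$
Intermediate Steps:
$a{\left(T \right)} = \left(-4 + T\right)^{2}$
$o{\left(M,W \right)} = 4 W - \frac{M}{4}$ ($o{\left(M,W \right)} = \frac{M}{-4} + \left(-4 + 6\right)^{2} W = - \frac{M}{4} + 2^{2} W = - \frac{M}{4} + 4 W = 4 W - \frac{M}{4}$)
$\left(462 + o{\left(-4,0 \right)} \left(-8 + 9\right)\right) 36 = \left(462 + \left(4 \cdot 0 - -1\right) \left(-8 + 9\right)\right) 36 = \left(462 + \left(0 + 1\right) 1\right) 36 = \left(462 + 1 \cdot 1\right) 36 = \left(462 + 1\right) 36 = 463 \cdot 36 = 16668$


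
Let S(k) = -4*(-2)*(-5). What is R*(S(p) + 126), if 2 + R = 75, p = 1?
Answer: 6278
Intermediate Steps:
S(k) = -40 (S(k) = 8*(-5) = -40)
R = 73 (R = -2 + 75 = 73)
R*(S(p) + 126) = 73*(-40 + 126) = 73*86 = 6278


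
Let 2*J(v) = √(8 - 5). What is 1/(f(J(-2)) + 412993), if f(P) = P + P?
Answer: 412993/170563218046 - √3/170563218046 ≈ 2.4213e-6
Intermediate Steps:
J(v) = √3/2 (J(v) = √(8 - 5)/2 = √3/2)
f(P) = 2*P
1/(f(J(-2)) + 412993) = 1/(2*(√3/2) + 412993) = 1/(√3 + 412993) = 1/(412993 + √3)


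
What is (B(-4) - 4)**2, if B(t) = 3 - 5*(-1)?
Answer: 16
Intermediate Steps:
B(t) = 8 (B(t) = 3 + 5 = 8)
(B(-4) - 4)**2 = (8 - 4)**2 = 4**2 = 16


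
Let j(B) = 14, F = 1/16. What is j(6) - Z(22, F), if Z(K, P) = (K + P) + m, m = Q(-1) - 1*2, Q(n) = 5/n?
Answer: -17/16 ≈ -1.0625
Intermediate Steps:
F = 1/16 ≈ 0.062500
m = -7 (m = 5/(-1) - 1*2 = 5*(-1) - 2 = -5 - 2 = -7)
Z(K, P) = -7 + K + P (Z(K, P) = (K + P) - 7 = -7 + K + P)
j(6) - Z(22, F) = 14 - (-7 + 22 + 1/16) = 14 - 1*241/16 = 14 - 241/16 = -17/16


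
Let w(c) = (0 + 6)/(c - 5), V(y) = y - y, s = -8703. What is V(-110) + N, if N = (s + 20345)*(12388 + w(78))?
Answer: 10528209860/73 ≈ 1.4422e+8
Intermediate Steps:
V(y) = 0
w(c) = 6/(-5 + c)
N = 10528209860/73 (N = (-8703 + 20345)*(12388 + 6/(-5 + 78)) = 11642*(12388 + 6/73) = 11642*(904330/73) = 10528209860/73 ≈ 1.4422e+8)
V(-110) + N = 0 + 10528209860/73 = 10528209860/73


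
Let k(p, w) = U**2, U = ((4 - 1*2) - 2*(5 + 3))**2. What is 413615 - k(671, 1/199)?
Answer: 375199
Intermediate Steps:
U = 196 (U = ((4 - 2) - 2*8)**2 = (2 - 16)**2 = (-14)**2 = 196)
k(p, w) = 38416 (k(p, w) = 196**2 = 38416)
413615 - k(671, 1/199) = 413615 - 1*38416 = 413615 - 38416 = 375199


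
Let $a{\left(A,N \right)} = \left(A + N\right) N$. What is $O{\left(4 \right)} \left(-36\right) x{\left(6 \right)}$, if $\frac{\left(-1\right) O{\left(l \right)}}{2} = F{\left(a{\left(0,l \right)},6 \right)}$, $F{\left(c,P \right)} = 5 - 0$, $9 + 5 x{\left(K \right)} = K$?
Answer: $-216$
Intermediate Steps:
$x{\left(K \right)} = - \frac{9}{5} + \frac{K}{5}$
$a{\left(A,N \right)} = N \left(A + N\right)$
$F{\left(c,P \right)} = 5$ ($F{\left(c,P \right)} = 5 + 0 = 5$)
$O{\left(l \right)} = -10$ ($O{\left(l \right)} = \left(-2\right) 5 = -10$)
$O{\left(4 \right)} \left(-36\right) x{\left(6 \right)} = \left(-10\right) \left(-36\right) \left(- \frac{9}{5} + \frac{1}{5} \cdot 6\right) = 360 \left(- \frac{9}{5} + \frac{6}{5}\right) = 360 \left(- \frac{3}{5}\right) = -216$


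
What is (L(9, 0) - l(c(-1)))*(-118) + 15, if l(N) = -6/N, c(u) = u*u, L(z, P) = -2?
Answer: -457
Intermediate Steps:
c(u) = u²
(L(9, 0) - l(c(-1)))*(-118) + 15 = (-2 - (-6)/((-1)²))*(-118) + 15 = (-2 - (-6)/1)*(-118) + 15 = (-2 - (-6))*(-118) + 15 = (-2 - 1*(-6))*(-118) + 15 = (-2 + 6)*(-118) + 15 = 4*(-118) + 15 = -472 + 15 = -457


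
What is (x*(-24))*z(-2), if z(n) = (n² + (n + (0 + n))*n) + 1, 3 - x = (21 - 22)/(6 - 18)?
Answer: -910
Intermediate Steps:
x = 35/12 (x = 3 - (21 - 22)/(6 - 18) = 3 - (-1)/(-12) = 3 - (-1)*(-1)/12 = 3 - 1*1/12 = 3 - 1/12 = 35/12 ≈ 2.9167)
z(n) = 1 + 3*n² (z(n) = (n² + (n + n)*n) + 1 = (n² + (2*n)*n) + 1 = (n² + 2*n²) + 1 = 3*n² + 1 = 1 + 3*n²)
(x*(-24))*z(-2) = ((35/12)*(-24))*(1 + 3*(-2)²) = -70*(1 + 3*4) = -70*(1 + 12) = -70*13 = -910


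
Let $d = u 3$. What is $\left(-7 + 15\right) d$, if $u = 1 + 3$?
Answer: $96$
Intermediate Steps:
$u = 4$
$d = 12$ ($d = 4 \cdot 3 = 12$)
$\left(-7 + 15\right) d = \left(-7 + 15\right) 12 = 8 \cdot 12 = 96$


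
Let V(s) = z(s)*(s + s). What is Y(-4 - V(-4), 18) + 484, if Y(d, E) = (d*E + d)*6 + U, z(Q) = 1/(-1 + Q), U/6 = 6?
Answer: -592/5 ≈ -118.40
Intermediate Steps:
U = 36 (U = 6*6 = 36)
V(s) = 2*s/(-1 + s) (V(s) = (s + s)/(-1 + s) = (2*s)/(-1 + s) = 2*s/(-1 + s))
Y(d, E) = 36 + 6*d + 6*E*d (Y(d, E) = (d*E + d)*6 + 36 = (E*d + d)*6 + 36 = (d + E*d)*6 + 36 = (6*d + 6*E*d) + 36 = 36 + 6*d + 6*E*d)
Y(-4 - V(-4), 18) + 484 = (36 + 6*(-4 - 2*(-4)/(-1 - 4)) + 6*18*(-4 - 2*(-4)/(-1 - 4))) + 484 = (36 + 6*(-4 - 2*(-4)/(-5)) + 6*18*(-4 - 2*(-4)/(-5))) + 484 = (36 + 6*(-4 - 2*(-4)*(-1)/5) + 6*18*(-4 - 2*(-4)*(-1)/5)) + 484 = (36 + 6*(-4 - 1*8/5) + 6*18*(-4 - 1*8/5)) + 484 = (36 + 6*(-4 - 8/5) + 6*18*(-4 - 8/5)) + 484 = (36 + 6*(-28/5) + 6*18*(-28/5)) + 484 = (36 - 168/5 - 3024/5) + 484 = -3012/5 + 484 = -592/5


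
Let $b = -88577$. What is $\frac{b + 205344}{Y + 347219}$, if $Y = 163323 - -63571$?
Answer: $\frac{116767}{574113} \approx 0.20339$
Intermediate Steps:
$Y = 226894$ ($Y = 163323 + 63571 = 226894$)
$\frac{b + 205344}{Y + 347219} = \frac{-88577 + 205344}{226894 + 347219} = \frac{116767}{574113}$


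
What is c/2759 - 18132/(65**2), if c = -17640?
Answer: -124555188/11656775 ≈ -10.685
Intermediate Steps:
c/2759 - 18132/(65**2) = -17640/2759 - 18132/(65**2) = -17640*1/2759 - 18132/4225 = -17640/2759 - 18132*1/4225 = -17640/2759 - 18132/4225 = -124555188/11656775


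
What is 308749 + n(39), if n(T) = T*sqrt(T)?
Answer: 308749 + 39*sqrt(39) ≈ 3.0899e+5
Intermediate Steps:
n(T) = T**(3/2)
308749 + n(39) = 308749 + 39**(3/2) = 308749 + 39*sqrt(39)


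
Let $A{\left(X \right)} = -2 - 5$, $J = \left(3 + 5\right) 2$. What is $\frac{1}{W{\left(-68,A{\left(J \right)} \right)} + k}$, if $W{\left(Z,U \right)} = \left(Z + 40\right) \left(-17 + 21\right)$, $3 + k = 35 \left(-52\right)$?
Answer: $- \frac{1}{1935} \approx -0.0005168$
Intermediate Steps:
$J = 16$ ($J = 8 \cdot 2 = 16$)
$A{\left(X \right)} = -7$
$k = -1823$ ($k = -3 + 35 \left(-52\right) = -3 - 1820 = -1823$)
$W{\left(Z,U \right)} = 160 + 4 Z$ ($W{\left(Z,U \right)} = \left(40 + Z\right) 4 = 160 + 4 Z$)
$\frac{1}{W{\left(-68,A{\left(J \right)} \right)} + k} = \frac{1}{\left(160 + 4 \left(-68\right)\right) - 1823} = \frac{1}{\left(160 - 272\right) - 1823} = \frac{1}{-112 - 1823} = \frac{1}{-1935} = - \frac{1}{1935}$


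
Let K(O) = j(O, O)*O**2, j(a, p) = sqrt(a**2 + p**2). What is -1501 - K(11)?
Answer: -1501 - 1331*sqrt(2) ≈ -3383.3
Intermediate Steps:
K(O) = sqrt(2)*O**2*sqrt(O**2) (K(O) = sqrt(O**2 + O**2)*O**2 = sqrt(2*O**2)*O**2 = (sqrt(2)*sqrt(O**2))*O**2 = sqrt(2)*O**2*sqrt(O**2))
-1501 - K(11) = -1501 - sqrt(2)*11**2*sqrt(11**2) = -1501 - sqrt(2)*121*sqrt(121) = -1501 - sqrt(2)*121*11 = -1501 - 1331*sqrt(2)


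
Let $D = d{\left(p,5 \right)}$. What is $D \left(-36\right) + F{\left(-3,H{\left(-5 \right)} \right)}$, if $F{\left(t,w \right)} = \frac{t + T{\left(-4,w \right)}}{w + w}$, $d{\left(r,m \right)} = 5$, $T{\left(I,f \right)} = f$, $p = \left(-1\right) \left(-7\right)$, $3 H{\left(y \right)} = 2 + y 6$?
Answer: $- \frac{10043}{56} \approx -179.34$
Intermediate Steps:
$H{\left(y \right)} = \frac{2}{3} + 2 y$ ($H{\left(y \right)} = \frac{2 + y 6}{3} = \frac{2 + 6 y}{3} = \frac{2}{3} + 2 y$)
$p = 7$
$D = 5$
$F{\left(t,w \right)} = \frac{t + w}{2 w}$ ($F{\left(t,w \right)} = \frac{t + w}{w + w} = \frac{t + w}{2 w}$)
$D \left(-36\right) + F{\left(-3,H{\left(-5 \right)} \right)} = 5 \left(-36\right) + \frac{-3 + \left(\frac{2}{3} + 2 \left(-5\right)\right)}{2 \left(\frac{2}{3} + 2 \left(-5\right)\right)} = -180 + \frac{-3 + \left(\frac{2}{3} - 10\right)}{2 \left(\frac{2}{3} - 10\right)} = -180 + \frac{-3 - \frac{28}{3}}{2 \left(- \frac{28}{3}\right)} = -180 + \frac{1}{2} \left(- \frac{3}{28}\right) \left(- \frac{37}{3}\right) = -180 + \frac{37}{56} = - \frac{10043}{56}$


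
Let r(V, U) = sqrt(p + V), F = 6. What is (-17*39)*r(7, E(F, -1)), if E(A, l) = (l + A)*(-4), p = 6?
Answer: -663*sqrt(13) ≈ -2390.5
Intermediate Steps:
E(A, l) = -4*A - 4*l (E(A, l) = (A + l)*(-4) = -4*A - 4*l)
r(V, U) = sqrt(6 + V)
(-17*39)*r(7, E(F, -1)) = (-17*39)*sqrt(6 + 7) = -663*sqrt(13)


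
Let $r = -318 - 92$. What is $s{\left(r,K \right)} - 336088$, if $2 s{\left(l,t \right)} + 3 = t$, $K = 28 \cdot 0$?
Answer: $- \frac{672179}{2} \approx -3.3609 \cdot 10^{5}$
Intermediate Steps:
$K = 0$
$r = -410$ ($r = -318 - 92 = -410$)
$s{\left(l,t \right)} = - \frac{3}{2} + \frac{t}{2}$
$s{\left(r,K \right)} - 336088 = \left(- \frac{3}{2} + \frac{1}{2} \cdot 0\right) - 336088 = \left(- \frac{3}{2} + 0\right) - 336088 = - \frac{3}{2} - 336088 = - \frac{672179}{2}$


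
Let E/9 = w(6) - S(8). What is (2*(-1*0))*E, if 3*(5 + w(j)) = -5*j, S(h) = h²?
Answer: 0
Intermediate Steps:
w(j) = -5 - 5*j/3 (w(j) = -5 + (-5*j)/3 = -5 - 5*j/3)
E = -711 (E = 9*((-5 - 5/3*6) - 1*8²) = 9*((-5 - 10) - 1*64) = 9*(-15 - 64) = 9*(-79) = -711)
(2*(-1*0))*E = (2*(-1*0))*(-711) = (2*0)*(-711) = 0*(-711) = 0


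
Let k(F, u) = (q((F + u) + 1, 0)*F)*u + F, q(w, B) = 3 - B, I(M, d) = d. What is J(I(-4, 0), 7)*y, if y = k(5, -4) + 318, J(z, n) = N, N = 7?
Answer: 1841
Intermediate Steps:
J(z, n) = 7
k(F, u) = F + 3*F*u (k(F, u) = ((3 - 1*0)*F)*u + F = ((3 + 0)*F)*u + F = (3*F)*u + F = 3*F*u + F = F + 3*F*u)
y = 263 (y = 5*(1 + 3*(-4)) + 318 = 5*(1 - 12) + 318 = 5*(-11) + 318 = -55 + 318 = 263)
J(I(-4, 0), 7)*y = 7*263 = 1841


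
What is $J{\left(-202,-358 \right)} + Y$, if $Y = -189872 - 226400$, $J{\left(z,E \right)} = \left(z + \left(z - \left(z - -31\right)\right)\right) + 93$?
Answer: $-416412$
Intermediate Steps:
$J{\left(z,E \right)} = 62 + z$ ($J{\left(z,E \right)} = \left(z + \left(z - \left(z + 31\right)\right)\right) + 93 = \left(z + \left(z - \left(31 + z\right)\right)\right) + 93 = \left(z - 31\right) + 93 = \left(-31 + z\right) + 93 = 62 + z$)
$Y = -416272$ ($Y = -189872 - 226400 = -416272$)
$J{\left(-202,-358 \right)} + Y = \left(62 - 202\right) - 416272 = -140 - 416272 = -416412$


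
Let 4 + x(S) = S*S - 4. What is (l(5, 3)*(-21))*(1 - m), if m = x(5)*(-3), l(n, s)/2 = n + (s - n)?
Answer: -6552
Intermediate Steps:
l(n, s) = 2*s (l(n, s) = 2*(n + (s - n)) = 2*s)
x(S) = -8 + S² (x(S) = -4 + (S*S - 4) = -4 + (S² - 4) = -4 + (-4 + S²) = -8 + S²)
m = -51 (m = (-8 + 5²)*(-3) = (-8 + 25)*(-3) = 17*(-3) = -51)
(l(5, 3)*(-21))*(1 - m) = ((2*3)*(-21))*(1 - 1*(-51)) = (6*(-21))*(1 + 51) = -126*52 = -6552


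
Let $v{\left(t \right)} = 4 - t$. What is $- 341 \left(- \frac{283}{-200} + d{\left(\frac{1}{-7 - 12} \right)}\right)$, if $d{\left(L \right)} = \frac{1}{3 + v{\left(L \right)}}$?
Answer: $- \frac{7113601}{13400} \approx -530.87$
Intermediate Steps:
$d{\left(L \right)} = \frac{1}{7 - L}$ ($d{\left(L \right)} = \frac{1}{3 - \left(-4 + L\right)} = \frac{1}{7 - L}$)
$- 341 \left(- \frac{283}{-200} + d{\left(\frac{1}{-7 - 12} \right)}\right) = - 341 \left(- \frac{283}{-200} - \frac{1}{-7 + \frac{1}{-7 - 12}}\right) = - 341 \left(\left(-283\right) \left(- \frac{1}{200}\right) - \frac{1}{-7 + \frac{1}{-19}}\right) = - 341 \left(\frac{283}{200} - \frac{1}{-7 - \frac{1}{19}}\right) = - 341 \left(\frac{283}{200} - \frac{1}{- \frac{134}{19}}\right) = - 341 \left(\frac{283}{200} - - \frac{19}{134}\right) = - 341 \left(\frac{283}{200} + \frac{19}{134}\right) = \left(-341\right) \frac{20861}{13400} = - \frac{7113601}{13400}$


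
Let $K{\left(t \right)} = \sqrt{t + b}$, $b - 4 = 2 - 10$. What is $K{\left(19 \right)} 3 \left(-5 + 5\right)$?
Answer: $0$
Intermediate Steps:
$b = -4$ ($b = 4 + \left(2 - 10\right) = 4 - 8 = -4$)
$K{\left(t \right)} = \sqrt{-4 + t}$ ($K{\left(t \right)} = \sqrt{t - 4} = \sqrt{-4 + t}$)
$K{\left(19 \right)} 3 \left(-5 + 5\right) = \sqrt{-4 + 19} \cdot 3 \left(-5 + 5\right) = \sqrt{15} \cdot 3 \cdot 0 = \sqrt{15} \cdot 0 = 0$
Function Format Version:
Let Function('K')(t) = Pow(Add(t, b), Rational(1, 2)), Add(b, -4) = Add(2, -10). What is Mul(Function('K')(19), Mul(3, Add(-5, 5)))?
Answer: 0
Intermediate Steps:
b = -4 (b = Add(4, Add(2, -10)) = Add(4, -8) = -4)
Function('K')(t) = Pow(Add(-4, t), Rational(1, 2)) (Function('K')(t) = Pow(Add(t, -4), Rational(1, 2)) = Pow(Add(-4, t), Rational(1, 2)))
Mul(Function('K')(19), Mul(3, Add(-5, 5))) = Mul(Pow(Add(-4, 19), Rational(1, 2)), Mul(3, Add(-5, 5))) = Mul(Pow(15, Rational(1, 2)), Mul(3, 0)) = Mul(Pow(15, Rational(1, 2)), 0) = 0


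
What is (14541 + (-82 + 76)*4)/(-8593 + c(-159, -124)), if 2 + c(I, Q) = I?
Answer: -4839/2918 ≈ -1.6583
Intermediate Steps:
c(I, Q) = -2 + I
(14541 + (-82 + 76)*4)/(-8593 + c(-159, -124)) = (14541 + (-82 + 76)*4)/(-8593 + (-2 - 159)) = (14541 - 6*4)/(-8593 - 161) = (14541 - 24)/(-8754) = 14517*(-1/8754) = -4839/2918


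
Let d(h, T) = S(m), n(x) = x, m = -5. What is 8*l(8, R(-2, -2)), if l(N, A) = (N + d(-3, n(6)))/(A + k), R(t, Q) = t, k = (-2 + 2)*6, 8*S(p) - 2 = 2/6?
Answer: -199/6 ≈ -33.167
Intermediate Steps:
S(p) = 7/24 (S(p) = ¼ + (2/6)/8 = ¼ + (2*(⅙))/8 = ¼ + (⅛)*(⅓) = ¼ + 1/24 = 7/24)
k = 0 (k = 0*6 = 0)
d(h, T) = 7/24
l(N, A) = (7/24 + N)/A (l(N, A) = (N + 7/24)/(A + 0) = (7/24 + N)/A)
8*l(8, R(-2, -2)) = 8*((7/24 + 8)/(-2)) = 8*(-½*199/24) = 8*(-199/48) = -199/6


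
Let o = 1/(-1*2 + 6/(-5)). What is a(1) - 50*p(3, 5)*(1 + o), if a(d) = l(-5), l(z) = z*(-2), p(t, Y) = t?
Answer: -745/8 ≈ -93.125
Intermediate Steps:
o = -5/16 (o = 1/(-2 + 6*(-⅕)) = 1/(-2 - 6/5) = 1/(-16/5) = -5/16 ≈ -0.31250)
l(z) = -2*z
a(d) = 10 (a(d) = -2*(-5) = 10)
a(1) - 50*p(3, 5)*(1 + o) = 10 - 150*(1 - 5/16) = 10 - 150*11/16 = 10 - 50*33/16 = 10 - 825/8 = -745/8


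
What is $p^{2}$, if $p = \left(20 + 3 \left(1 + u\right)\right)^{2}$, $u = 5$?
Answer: $2085136$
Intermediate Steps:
$p = 1444$ ($p = \left(20 + 3 \left(1 + 5\right)\right)^{2} = \left(20 + 3 \cdot 6\right)^{2} = \left(20 + 18\right)^{2} = 38^{2} = 1444$)
$p^{2} = 1444^{2} = 2085136$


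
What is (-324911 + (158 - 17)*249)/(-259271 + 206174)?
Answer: 289802/53097 ≈ 5.4580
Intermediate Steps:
(-324911 + (158 - 17)*249)/(-259271 + 206174) = (-324911 + 141*249)/(-53097) = (-324911 + 35109)*(-1/53097) = -289802*(-1/53097) = 289802/53097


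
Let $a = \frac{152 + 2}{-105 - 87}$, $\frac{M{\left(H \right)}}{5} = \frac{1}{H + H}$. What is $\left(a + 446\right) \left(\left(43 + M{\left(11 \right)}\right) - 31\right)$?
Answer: $\frac{11496791}{2112} \approx 5443.6$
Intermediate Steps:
$M{\left(H \right)} = \frac{5}{2 H}$ ($M{\left(H \right)} = \frac{5}{H + H} = \frac{5}{2 H}$)
$a = - \frac{77}{96}$ ($a = \frac{154}{-192} = 154 \left(- \frac{1}{192}\right) = - \frac{77}{96} \approx -0.80208$)
$\left(a + 446\right) \left(\left(43 + M{\left(11 \right)}\right) - 31\right) = \left(- \frac{77}{96} + 446\right) \left(\left(43 + \frac{5}{2 \cdot 11}\right) - 31\right) = \frac{42739 \left(\left(43 + \frac{5}{2} \cdot \frac{1}{11}\right) - 31\right)}{96} = \frac{42739 \left(\left(43 + \frac{5}{22}\right) - 31\right)}{96} = \frac{42739 \left(\frac{951}{22} - 31\right)}{96} = \frac{42739}{96} \cdot \frac{269}{22} = \frac{11496791}{2112}$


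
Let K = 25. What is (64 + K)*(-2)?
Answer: -178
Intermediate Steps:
(64 + K)*(-2) = (64 + 25)*(-2) = 89*(-2) = -178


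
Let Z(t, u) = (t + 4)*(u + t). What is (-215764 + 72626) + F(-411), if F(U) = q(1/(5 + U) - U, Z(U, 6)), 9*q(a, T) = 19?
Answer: -1288223/9 ≈ -1.4314e+5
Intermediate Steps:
Z(t, u) = (4 + t)*(t + u)
q(a, T) = 19/9 (q(a, T) = (1/9)*19 = 19/9)
F(U) = 19/9
(-215764 + 72626) + F(-411) = (-215764 + 72626) + 19/9 = -143138 + 19/9 = -1288223/9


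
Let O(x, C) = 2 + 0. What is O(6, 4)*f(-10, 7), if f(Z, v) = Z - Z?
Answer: 0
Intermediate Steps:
f(Z, v) = 0
O(x, C) = 2
O(6, 4)*f(-10, 7) = 2*0 = 0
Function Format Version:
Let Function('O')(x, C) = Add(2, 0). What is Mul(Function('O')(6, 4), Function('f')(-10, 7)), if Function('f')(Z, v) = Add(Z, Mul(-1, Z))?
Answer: 0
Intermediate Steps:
Function('f')(Z, v) = 0
Function('O')(x, C) = 2
Mul(Function('O')(6, 4), Function('f')(-10, 7)) = Mul(2, 0) = 0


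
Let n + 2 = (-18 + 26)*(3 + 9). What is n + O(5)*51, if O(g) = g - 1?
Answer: 298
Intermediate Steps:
O(g) = -1 + g
n = 94 (n = -2 + (-18 + 26)*(3 + 9) = -2 + 8*12 = -2 + 96 = 94)
n + O(5)*51 = 94 + (-1 + 5)*51 = 94 + 4*51 = 94 + 204 = 298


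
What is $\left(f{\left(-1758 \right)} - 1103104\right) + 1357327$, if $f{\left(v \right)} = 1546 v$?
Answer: $-2463645$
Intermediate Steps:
$\left(f{\left(-1758 \right)} - 1103104\right) + 1357327 = \left(1546 \left(-1758\right) - 1103104\right) + 1357327 = \left(-2717868 - 1103104\right) + 1357327 = -3820972 + 1357327 = -2463645$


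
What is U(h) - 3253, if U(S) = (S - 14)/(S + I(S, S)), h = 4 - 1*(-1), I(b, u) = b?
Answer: -32539/10 ≈ -3253.9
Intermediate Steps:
h = 5 (h = 4 + 1 = 5)
U(S) = (-14 + S)/(2*S) (U(S) = (S - 14)/(S + S) = (-14 + S)/((2*S)) = (-14 + S)*(1/(2*S)) = (-14 + S)/(2*S))
U(h) - 3253 = (½)*(-14 + 5)/5 - 3253 = (½)*(⅕)*(-9) - 3253 = -9/10 - 3253 = -32539/10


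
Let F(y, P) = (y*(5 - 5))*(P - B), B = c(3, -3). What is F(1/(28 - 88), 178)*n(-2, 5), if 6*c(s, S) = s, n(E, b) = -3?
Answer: 0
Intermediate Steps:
c(s, S) = s/6
B = 1/2 (B = (1/6)*3 = 1/2 ≈ 0.50000)
F(y, P) = 0 (F(y, P) = (y*(5 - 5))*(P - 1*1/2) = (y*0)*(P - 1/2) = 0*(-1/2 + P) = 0)
F(1/(28 - 88), 178)*n(-2, 5) = 0*(-3) = 0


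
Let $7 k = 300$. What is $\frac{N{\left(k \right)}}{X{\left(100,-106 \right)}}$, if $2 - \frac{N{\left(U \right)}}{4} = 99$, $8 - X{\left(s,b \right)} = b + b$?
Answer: $- \frac{97}{55} \approx -1.7636$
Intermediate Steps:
$k = \frac{300}{7}$ ($k = \frac{1}{7} \cdot 300 = \frac{300}{7} \approx 42.857$)
$X{\left(s,b \right)} = 8 - 2 b$ ($X{\left(s,b \right)} = 8 - \left(b + b\right) = 8 - 2 b$)
$N{\left(U \right)} = -388$ ($N{\left(U \right)} = 8 - 396 = -388$)
$\frac{N{\left(k \right)}}{X{\left(100,-106 \right)}} = - \frac{388}{8 - -212} = - \frac{388}{8 + 212} = - \frac{388}{220} = \left(-388\right) \frac{1}{220} = - \frac{97}{55}$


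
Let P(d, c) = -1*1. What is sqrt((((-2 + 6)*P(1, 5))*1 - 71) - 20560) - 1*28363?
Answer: -28363 + I*sqrt(20635) ≈ -28363.0 + 143.65*I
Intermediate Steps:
P(d, c) = -1
sqrt((((-2 + 6)*P(1, 5))*1 - 71) - 20560) - 1*28363 = sqrt((((-2 + 6)*(-1))*1 - 71) - 20560) - 1*28363 = sqrt(((4*(-1))*1 - 71) - 20560) - 28363 = sqrt((-4*1 - 71) - 20560) - 28363 = sqrt((-4 - 71) - 20560) - 28363 = sqrt(-75 - 20560) - 28363 = sqrt(-20635) - 28363 = I*sqrt(20635) - 28363 = -28363 + I*sqrt(20635)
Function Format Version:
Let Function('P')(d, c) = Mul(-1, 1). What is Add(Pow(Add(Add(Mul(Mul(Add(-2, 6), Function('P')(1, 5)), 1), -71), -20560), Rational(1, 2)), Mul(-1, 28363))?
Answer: Add(-28363, Mul(I, Pow(20635, Rational(1, 2)))) ≈ Add(-28363., Mul(143.65, I))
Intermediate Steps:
Function('P')(d, c) = -1
Add(Pow(Add(Add(Mul(Mul(Add(-2, 6), Function('P')(1, 5)), 1), -71), -20560), Rational(1, 2)), Mul(-1, 28363)) = Add(Pow(Add(Add(Mul(Mul(Add(-2, 6), -1), 1), -71), -20560), Rational(1, 2)), Mul(-1, 28363)) = Add(Pow(Add(Add(Mul(Mul(4, -1), 1), -71), -20560), Rational(1, 2)), -28363) = Add(Pow(Add(Add(Mul(-4, 1), -71), -20560), Rational(1, 2)), -28363) = Add(Pow(Add(Add(-4, -71), -20560), Rational(1, 2)), -28363) = Add(Pow(Add(-75, -20560), Rational(1, 2)), -28363) = Add(Pow(-20635, Rational(1, 2)), -28363) = Add(Mul(I, Pow(20635, Rational(1, 2))), -28363) = Add(-28363, Mul(I, Pow(20635, Rational(1, 2))))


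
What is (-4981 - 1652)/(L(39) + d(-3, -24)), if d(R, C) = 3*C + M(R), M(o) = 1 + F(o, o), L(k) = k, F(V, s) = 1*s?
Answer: 6633/35 ≈ 189.51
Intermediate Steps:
F(V, s) = s
M(o) = 1 + o
d(R, C) = 1 + R + 3*C (d(R, C) = 3*C + (1 + R) = 1 + R + 3*C)
(-4981 - 1652)/(L(39) + d(-3, -24)) = (-4981 - 1652)/(39 + (1 - 3 + 3*(-24))) = -6633/(39 + (1 - 3 - 72)) = -6633/(39 - 74) = -6633/(-35) = -6633*(-1/35) = 6633/35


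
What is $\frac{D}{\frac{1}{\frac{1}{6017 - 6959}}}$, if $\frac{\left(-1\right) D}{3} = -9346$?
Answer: $- \frac{4673}{157} \approx -29.764$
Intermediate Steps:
$D = 28038$ ($D = \left(-3\right) \left(-9346\right) = 28038$)
$\frac{D}{\frac{1}{\frac{1}{6017 - 6959}}} = \frac{28038}{\frac{1}{\frac{1}{6017 - 6959}}} = \frac{28038}{\frac{1}{\frac{1}{-942}}} = \frac{28038}{\frac{1}{- \frac{1}{942}}} = \frac{28038}{-942} = 28038 \left(- \frac{1}{942}\right) = - \frac{4673}{157}$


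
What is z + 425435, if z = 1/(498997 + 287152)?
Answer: 334455299816/786149 ≈ 4.2544e+5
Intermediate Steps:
z = 1/786149 ≈ 1.2720e-6
z + 425435 = 1/786149 + 425435 = 334455299816/786149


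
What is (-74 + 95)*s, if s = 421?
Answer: 8841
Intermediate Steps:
(-74 + 95)*s = (-74 + 95)*421 = 21*421 = 8841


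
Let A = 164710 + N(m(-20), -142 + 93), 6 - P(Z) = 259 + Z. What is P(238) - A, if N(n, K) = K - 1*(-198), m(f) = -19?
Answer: -165350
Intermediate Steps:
P(Z) = -253 - Z (P(Z) = 6 - (259 + Z) = 6 + (-259 - Z) = -253 - Z)
N(n, K) = 198 + K (N(n, K) = K + 198 = 198 + K)
A = 164859 (A = 164710 + (198 + (-142 + 93)) = 164710 + (198 - 49) = 164710 + 149 = 164859)
P(238) - A = (-253 - 1*238) - 1*164859 = (-253 - 238) - 164859 = -491 - 164859 = -165350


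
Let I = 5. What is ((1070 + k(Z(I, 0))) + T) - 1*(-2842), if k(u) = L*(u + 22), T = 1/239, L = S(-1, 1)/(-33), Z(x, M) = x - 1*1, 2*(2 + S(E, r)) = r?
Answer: 10287766/2629 ≈ 3913.2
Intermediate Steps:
S(E, r) = -2 + r/2
Z(x, M) = -1 + x (Z(x, M) = x - 1 = -1 + x)
L = 1/22 (L = (-2 + (1/2)*1)/(-33) = (-2 + 1/2)*(-1/33) = -3/2*(-1/33) = 1/22 ≈ 0.045455)
T = 1/239 ≈ 0.0041841
k(u) = 1 + u/22 (k(u) = (u + 22)/22 = (22 + u)/22 = 1 + u/22)
((1070 + k(Z(I, 0))) + T) - 1*(-2842) = ((1070 + (1 + (-1 + 5)/22)) + 1/239) - 1*(-2842) = ((1070 + (1 + (1/22)*4)) + 1/239) + 2842 = ((1070 + (1 + 2/11)) + 1/239) + 2842 = ((1070 + 13/11) + 1/239) + 2842 = (11783/11 + 1/239) + 2842 = 2816148/2629 + 2842 = 10287766/2629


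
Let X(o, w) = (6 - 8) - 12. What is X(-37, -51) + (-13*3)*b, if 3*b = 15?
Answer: -209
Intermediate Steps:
b = 5 (b = (1/3)*15 = 5)
X(o, w) = -14 (X(o, w) = -2 - 12 = -14)
X(-37, -51) + (-13*3)*b = -14 - 13*3*5 = -14 - 39*5 = -14 - 195 = -209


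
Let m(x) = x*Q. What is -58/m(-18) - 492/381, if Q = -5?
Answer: -11063/5715 ≈ -1.9358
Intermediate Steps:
m(x) = -5*x (m(x) = x*(-5) = -5*x)
-58/m(-18) - 492/381 = -58/((-5*(-18))) - 492/381 = -58/90 - 492*1/381 = -58*1/90 - 164/127 = -29/45 - 164/127 = -11063/5715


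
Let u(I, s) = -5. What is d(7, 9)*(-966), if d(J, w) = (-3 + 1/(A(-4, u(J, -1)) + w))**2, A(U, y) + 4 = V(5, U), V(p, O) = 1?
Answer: -46529/6 ≈ -7754.8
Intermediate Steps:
A(U, y) = -3 (A(U, y) = -4 + 1 = -3)
d(J, w) = (-3 + 1/(-3 + w))**2
d(7, 9)*(-966) = ((-10 + 3*9)**2/(-3 + 9)**2)*(-966) = ((-10 + 27)**2/6**2)*(-966) = (17**2*(1/36))*(-966) = (289*(1/36))*(-966) = (289/36)*(-966) = -46529/6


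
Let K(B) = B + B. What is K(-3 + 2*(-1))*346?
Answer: -3460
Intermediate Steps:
K(B) = 2*B
K(-3 + 2*(-1))*346 = (2*(-3 + 2*(-1)))*346 = (2*(-3 - 2))*346 = (2*(-5))*346 = -10*346 = -3460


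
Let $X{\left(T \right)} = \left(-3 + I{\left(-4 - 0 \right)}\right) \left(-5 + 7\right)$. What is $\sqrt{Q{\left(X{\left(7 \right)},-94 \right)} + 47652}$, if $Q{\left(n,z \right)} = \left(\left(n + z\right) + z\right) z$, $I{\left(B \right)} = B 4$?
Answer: $4 \sqrt{4306} \approx 262.48$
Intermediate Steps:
$I{\left(B \right)} = 4 B$
$X{\left(T \right)} = -38$ ($X{\left(T \right)} = \left(-3 + 4 \left(-4 - 0\right)\right) \left(-5 + 7\right) = \left(-3 + 4 \left(-4 + 0\right)\right) 2 = \left(-3 + 4 \left(-4\right)\right) 2 = \left(-3 - 16\right) 2 = \left(-19\right) 2 = -38$)
$Q{\left(n,z \right)} = z \left(n + 2 z\right)$ ($Q{\left(n,z \right)} = \left(n + 2 z\right) z = z \left(n + 2 z\right)$)
$\sqrt{Q{\left(X{\left(7 \right)},-94 \right)} + 47652} = \sqrt{- 94 \left(-38 + 2 \left(-94\right)\right) + 47652} = \sqrt{- 94 \left(-38 - 188\right) + 47652} = \sqrt{\left(-94\right) \left(-226\right) + 47652} = \sqrt{21244 + 47652} = \sqrt{68896} = 4 \sqrt{4306}$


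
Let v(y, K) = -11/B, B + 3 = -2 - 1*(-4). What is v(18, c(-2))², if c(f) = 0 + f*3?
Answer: 121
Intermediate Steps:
B = -1 (B = -3 + (-2 - 1*(-4)) = -3 + (-2 + 4) = -3 + 2 = -1)
c(f) = 3*f (c(f) = 0 + 3*f = 3*f)
v(y, K) = 11 (v(y, K) = -11/(-1) = -11*(-1) = 11)
v(18, c(-2))² = 11² = 121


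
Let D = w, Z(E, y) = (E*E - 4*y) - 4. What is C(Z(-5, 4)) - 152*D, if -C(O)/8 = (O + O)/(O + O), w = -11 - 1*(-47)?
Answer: -5480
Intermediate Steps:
w = 36 (w = -11 + 47 = 36)
Z(E, y) = -4 + E**2 - 4*y (Z(E, y) = (E**2 - 4*y) - 4 = -4 + E**2 - 4*y)
D = 36
C(O) = -8 (C(O) = -8*(O + O)/(O + O) = -8*2*O/(2*O) = -8*2*O*1/(2*O) = -8*1 = -8)
C(Z(-5, 4)) - 152*D = -8 - 152*36 = -8 - 5472 = -5480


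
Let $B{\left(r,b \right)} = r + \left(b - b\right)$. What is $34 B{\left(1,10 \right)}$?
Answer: $34$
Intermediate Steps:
$B{\left(r,b \right)} = r$ ($B{\left(r,b \right)} = r + 0 = r$)
$34 B{\left(1,10 \right)} = 34 \cdot 1 = 34$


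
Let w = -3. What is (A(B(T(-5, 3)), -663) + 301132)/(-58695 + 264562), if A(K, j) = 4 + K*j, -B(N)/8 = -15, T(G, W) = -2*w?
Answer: 221576/205867 ≈ 1.0763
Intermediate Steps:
T(G, W) = 6 (T(G, W) = -2*(-3) = 6)
B(N) = 120 (B(N) = -8*(-15) = 120)
(A(B(T(-5, 3)), -663) + 301132)/(-58695 + 264562) = ((4 + 120*(-663)) + 301132)/(-58695 + 264562) = ((4 - 79560) + 301132)/205867 = (-79556 + 301132)*(1/205867) = 221576*(1/205867) = 221576/205867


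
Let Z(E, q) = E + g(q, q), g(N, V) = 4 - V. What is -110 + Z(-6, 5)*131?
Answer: -1027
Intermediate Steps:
Z(E, q) = 4 + E - q (Z(E, q) = E + (4 - q) = 4 + E - q)
-110 + Z(-6, 5)*131 = -110 + (4 - 6 - 1*5)*131 = -110 + (4 - 6 - 5)*131 = -110 - 7*131 = -110 - 917 = -1027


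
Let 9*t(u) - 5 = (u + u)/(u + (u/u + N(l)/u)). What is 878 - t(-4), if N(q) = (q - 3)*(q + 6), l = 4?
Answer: 86851/99 ≈ 877.28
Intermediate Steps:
N(q) = (-3 + q)*(6 + q)
t(u) = 5/9 + 2*u/(9*(1 + u + 10/u)) (t(u) = 5/9 + ((u + u)/(u + (u/u + (-18 + 4² + 3*4)/u)))/9 = 5/9 + ((2*u)/(u + (1 + (-18 + 16 + 12)/u)))/9 = 5/9 + ((2*u)/(u + (1 + 10/u)))/9 = 5/9 + ((2*u)/(1 + u + 10/u))/9 = 5/9 + (2*u/(1 + u + 10/u))/9 = 5/9 + 2*u/(9*(1 + u + 10/u)))
878 - t(-4) = 878 - (50 + 5*(-4) + 7*(-4)²)/(9*(10 - 4 + (-4)²)) = 878 - (50 - 20 + 7*16)/(9*(10 - 4 + 16)) = 878 - (50 - 20 + 112)/(9*22) = 878 - 142/(9*22) = 878 - 1*71/99 = 878 - 71/99 = 86851/99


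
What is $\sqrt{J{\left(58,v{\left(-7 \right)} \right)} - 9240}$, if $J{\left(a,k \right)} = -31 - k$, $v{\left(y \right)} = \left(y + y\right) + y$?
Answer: $5 i \sqrt{370} \approx 96.177 i$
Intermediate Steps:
$v{\left(y \right)} = 3 y$ ($v{\left(y \right)} = 2 y + y = 3 y$)
$\sqrt{J{\left(58,v{\left(-7 \right)} \right)} - 9240} = \sqrt{\left(-31 - 3 \left(-7\right)\right) - 9240} = \sqrt{\left(-31 - -21\right) - 9240} = \sqrt{\left(-31 + 21\right) - 9240} = \sqrt{-10 - 9240} = \sqrt{-9250} = 5 i \sqrt{370}$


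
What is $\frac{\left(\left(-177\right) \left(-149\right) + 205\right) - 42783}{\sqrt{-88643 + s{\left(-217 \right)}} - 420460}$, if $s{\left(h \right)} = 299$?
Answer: $\frac{1703388575}{44196674986} + \frac{48615 i \sqrt{2454}}{88393349972} \approx 0.038541 + 2.7245 \cdot 10^{-5} i$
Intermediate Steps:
$\frac{\left(\left(-177\right) \left(-149\right) + 205\right) - 42783}{\sqrt{-88643 + s{\left(-217 \right)}} - 420460} = \frac{\left(\left(-177\right) \left(-149\right) + 205\right) - 42783}{\sqrt{-88643 + 299} - 420460} = \frac{\left(26373 + 205\right) - 42783}{\sqrt{-88344} - 420460} = \frac{26578 - 42783}{6 i \sqrt{2454} - 420460} = - \frac{16205}{-420460 + 6 i \sqrt{2454}}$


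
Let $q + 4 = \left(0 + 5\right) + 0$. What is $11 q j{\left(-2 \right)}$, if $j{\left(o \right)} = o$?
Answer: $-22$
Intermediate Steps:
$q = 1$ ($q = -4 + \left(\left(0 + 5\right) + 0\right) = -4 + \left(5 + 0\right) = -4 + 5 = 1$)
$11 q j{\left(-2 \right)} = 11 \cdot 1 \left(-2\right) = 11 \left(-2\right) = -22$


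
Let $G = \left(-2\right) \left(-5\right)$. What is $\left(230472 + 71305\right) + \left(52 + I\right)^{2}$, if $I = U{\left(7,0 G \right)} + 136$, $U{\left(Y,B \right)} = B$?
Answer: $337121$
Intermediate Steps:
$G = 10$
$I = 136$ ($I = 0 \cdot 10 + 136 = 0 + 136 = 136$)
$\left(230472 + 71305\right) + \left(52 + I\right)^{2} = \left(230472 + 71305\right) + \left(52 + 136\right)^{2} = 301777 + 188^{2} = 301777 + 35344 = 337121$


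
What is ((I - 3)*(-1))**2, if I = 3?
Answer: 0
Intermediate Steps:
((I - 3)*(-1))**2 = ((3 - 3)*(-1))**2 = (0*(-1))**2 = 0**2 = 0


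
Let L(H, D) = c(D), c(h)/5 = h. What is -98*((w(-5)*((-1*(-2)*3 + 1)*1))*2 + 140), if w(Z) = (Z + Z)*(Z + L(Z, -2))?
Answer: -219520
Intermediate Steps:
c(h) = 5*h
L(H, D) = 5*D
w(Z) = 2*Z*(-10 + Z) (w(Z) = (Z + Z)*(Z + 5*(-2)) = (2*Z)*(Z - 10) = (2*Z)*(-10 + Z) = 2*Z*(-10 + Z))
-98*((w(-5)*((-1*(-2)*3 + 1)*1))*2 + 140) = -98*(((2*(-5)*(-10 - 5))*((-1*(-2)*3 + 1)*1))*2 + 140) = -98*(((2*(-5)*(-15))*((2*3 + 1)*1))*2 + 140) = -98*((150*((6 + 1)*1))*2 + 140) = -98*((150*(7*1))*2 + 140) = -98*((150*7)*2 + 140) = -98*(1050*2 + 140) = -98*(2100 + 140) = -98*2240 = -219520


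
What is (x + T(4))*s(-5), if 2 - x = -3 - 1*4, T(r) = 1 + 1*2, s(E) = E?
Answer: -60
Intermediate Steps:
T(r) = 3 (T(r) = 1 + 2 = 3)
x = 9 (x = 2 - (-3 - 1*4) = 2 - (-3 - 4) = 2 - 1*(-7) = 2 + 7 = 9)
(x + T(4))*s(-5) = (9 + 3)*(-5) = 12*(-5) = -60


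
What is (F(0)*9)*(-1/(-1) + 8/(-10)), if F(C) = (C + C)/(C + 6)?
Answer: 0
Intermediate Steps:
F(C) = 2*C/(6 + C) (F(C) = (2*C)/(6 + C) = 2*C/(6 + C))
(F(0)*9)*(-1/(-1) + 8/(-10)) = ((2*0/(6 + 0))*9)*(-1/(-1) + 8/(-10)) = ((2*0/6)*9)*(-1*(-1) + 8*(-1/10)) = ((2*0*(1/6))*9)*(1 - 4/5) = (0*9)*(1/5) = 0*(1/5) = 0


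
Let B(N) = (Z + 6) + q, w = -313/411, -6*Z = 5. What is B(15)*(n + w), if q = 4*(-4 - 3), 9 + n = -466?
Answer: 97769/9 ≈ 10863.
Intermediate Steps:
Z = -⅚ (Z = -⅙*5 = -⅚ ≈ -0.83333)
n = -475 (n = -9 - 466 = -475)
q = -28 (q = 4*(-7) = -28)
w = -313/411 (w = -313*1/411 = -313/411 ≈ -0.76156)
B(N) = -137/6 (B(N) = (-⅚ + 6) - 28 = 31/6 - 28 = -137/6)
B(15)*(n + w) = -137*(-475 - 313/411)/6 = -137/6*(-195538/411) = 97769/9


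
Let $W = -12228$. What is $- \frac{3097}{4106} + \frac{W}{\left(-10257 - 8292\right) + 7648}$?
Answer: $\frac{16447771}{44759506} \approx 0.36747$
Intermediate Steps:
$- \frac{3097}{4106} + \frac{W}{\left(-10257 - 8292\right) + 7648} = - \frac{3097}{4106} - \frac{12228}{\left(-10257 - 8292\right) + 7648} = \left(-3097\right) \frac{1}{4106} - \frac{12228}{-18549 + 7648} = - \frac{3097}{4106} - \frac{12228}{-10901} = - \frac{3097}{4106} - - \frac{12228}{10901} = - \frac{3097}{4106} + \frac{12228}{10901} = \frac{16447771}{44759506}$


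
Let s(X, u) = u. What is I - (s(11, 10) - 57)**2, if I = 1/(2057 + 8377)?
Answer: -23048705/10434 ≈ -2209.0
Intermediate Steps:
I = 1/10434 ≈ 9.5841e-5
I - (s(11, 10) - 57)**2 = 1/10434 - (10 - 57)**2 = 1/10434 - 1*(-47)**2 = 1/10434 - 1*2209 = 1/10434 - 2209 = -23048705/10434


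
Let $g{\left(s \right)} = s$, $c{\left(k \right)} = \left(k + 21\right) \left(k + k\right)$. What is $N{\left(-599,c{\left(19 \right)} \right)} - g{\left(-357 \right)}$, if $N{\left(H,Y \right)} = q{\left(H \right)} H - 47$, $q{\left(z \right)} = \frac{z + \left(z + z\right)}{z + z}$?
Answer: $- \frac{1177}{2} \approx -588.5$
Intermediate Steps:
$c{\left(k \right)} = 2 k \left(21 + k\right)$ ($c{\left(k \right)} = \left(21 + k\right) 2 k = 2 k \left(21 + k\right)$)
$q{\left(z \right)} = \frac{3}{2}$ ($q{\left(z \right)} = \frac{z + 2 z}{2 z} = 3 z \frac{1}{2 z} = \frac{3}{2}$)
$N{\left(H,Y \right)} = -47 + \frac{3 H}{2}$ ($N{\left(H,Y \right)} = \frac{3 H}{2} - 47 = -47 + \frac{3 H}{2}$)
$N{\left(-599,c{\left(19 \right)} \right)} - g{\left(-357 \right)} = \left(-47 + \frac{3}{2} \left(-599\right)\right) - -357 = \left(-47 - \frac{1797}{2}\right) + 357 = - \frac{1891}{2} + 357 = - \frac{1177}{2}$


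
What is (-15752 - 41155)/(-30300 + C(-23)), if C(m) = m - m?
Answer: 18969/10100 ≈ 1.8781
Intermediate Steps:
C(m) = 0
(-15752 - 41155)/(-30300 + C(-23)) = (-15752 - 41155)/(-30300 + 0) = -56907/(-30300) = -56907*(-1/30300) = 18969/10100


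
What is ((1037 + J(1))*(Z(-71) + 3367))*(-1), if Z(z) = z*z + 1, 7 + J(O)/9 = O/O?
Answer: -8266047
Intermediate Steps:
J(O) = -54 (J(O) = -63 + 9*(O/O) = -63 + 9*1 = -63 + 9 = -54)
Z(z) = 1 + z² (Z(z) = z² + 1 = 1 + z²)
((1037 + J(1))*(Z(-71) + 3367))*(-1) = ((1037 - 54)*((1 + (-71)²) + 3367))*(-1) = (983*((1 + 5041) + 3367))*(-1) = (983*(5042 + 3367))*(-1) = (983*8409)*(-1) = 8266047*(-1) = -8266047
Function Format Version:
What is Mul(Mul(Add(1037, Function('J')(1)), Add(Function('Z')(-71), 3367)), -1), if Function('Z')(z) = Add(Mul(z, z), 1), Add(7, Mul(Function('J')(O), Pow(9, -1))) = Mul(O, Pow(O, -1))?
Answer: -8266047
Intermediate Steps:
Function('J')(O) = -54 (Function('J')(O) = Add(-63, Mul(9, Mul(O, Pow(O, -1)))) = Add(-63, Mul(9, 1)) = Add(-63, 9) = -54)
Function('Z')(z) = Add(1, Pow(z, 2)) (Function('Z')(z) = Add(Pow(z, 2), 1) = Add(1, Pow(z, 2)))
Mul(Mul(Add(1037, Function('J')(1)), Add(Function('Z')(-71), 3367)), -1) = Mul(Mul(Add(1037, -54), Add(Add(1, Pow(-71, 2)), 3367)), -1) = Mul(Mul(983, Add(Add(1, 5041), 3367)), -1) = Mul(Mul(983, Add(5042, 3367)), -1) = Mul(Mul(983, 8409), -1) = Mul(8266047, -1) = -8266047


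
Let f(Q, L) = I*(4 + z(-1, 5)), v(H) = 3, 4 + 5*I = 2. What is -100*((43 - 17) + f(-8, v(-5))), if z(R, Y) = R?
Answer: -2480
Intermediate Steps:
I = -⅖ (I = -⅘ + (⅕)*2 = -⅘ + ⅖ = -⅖ ≈ -0.40000)
f(Q, L) = -6/5 (f(Q, L) = -2*(4 - 1)/5 = -⅖*3 = -6/5)
-100*((43 - 17) + f(-8, v(-5))) = -100*((43 - 17) - 6/5) = -100*(26 - 6/5) = -100*124/5 = -2480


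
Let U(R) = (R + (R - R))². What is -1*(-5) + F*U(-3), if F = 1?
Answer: 14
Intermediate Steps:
U(R) = R² (U(R) = (R + 0)² = R²)
-1*(-5) + F*U(-3) = -1*(-5) + 1*(-3)² = 5 + 1*9 = 5 + 9 = 14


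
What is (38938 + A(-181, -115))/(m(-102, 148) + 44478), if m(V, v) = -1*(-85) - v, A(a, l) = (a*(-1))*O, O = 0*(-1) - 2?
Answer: 38576/44415 ≈ 0.86854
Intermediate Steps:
O = -2 (O = 0 - 2 = -2)
A(a, l) = 2*a (A(a, l) = (a*(-1))*(-2) = -a*(-2) = 2*a)
m(V, v) = 85 - v
(38938 + A(-181, -115))/(m(-102, 148) + 44478) = (38938 + 2*(-181))/((85 - 1*148) + 44478) = (38938 - 362)/((85 - 148) + 44478) = 38576/(-63 + 44478) = 38576/44415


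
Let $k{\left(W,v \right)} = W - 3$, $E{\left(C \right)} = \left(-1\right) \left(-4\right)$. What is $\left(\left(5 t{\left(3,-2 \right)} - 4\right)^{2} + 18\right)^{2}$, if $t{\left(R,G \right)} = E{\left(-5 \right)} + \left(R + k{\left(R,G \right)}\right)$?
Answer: $958441$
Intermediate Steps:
$E{\left(C \right)} = 4$
$k{\left(W,v \right)} = -3 + W$
$t{\left(R,G \right)} = 1 + 2 R$ ($t{\left(R,G \right)} = 4 + \left(R + \left(-3 + R\right)\right) = 4 + \left(-3 + 2 R\right) = 1 + 2 R$)
$\left(\left(5 t{\left(3,-2 \right)} - 4\right)^{2} + 18\right)^{2} = \left(\left(5 \left(1 + 2 \cdot 3\right) - 4\right)^{2} + 18\right)^{2} = \left(\left(5 \left(1 + 6\right) - 4\right)^{2} + 18\right)^{2} = \left(\left(5 \cdot 7 - 4\right)^{2} + 18\right)^{2} = \left(\left(35 - 4\right)^{2} + 18\right)^{2} = \left(31^{2} + 18\right)^{2} = \left(961 + 18\right)^{2} = 979^{2} = 958441$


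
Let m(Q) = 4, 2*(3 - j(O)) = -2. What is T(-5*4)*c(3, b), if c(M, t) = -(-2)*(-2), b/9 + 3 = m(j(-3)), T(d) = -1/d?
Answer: -⅕ ≈ -0.20000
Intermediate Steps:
j(O) = 4 (j(O) = 3 - ½*(-2) = 3 + 1 = 4)
b = 9 (b = -27 + 9*4 = -27 + 36 = 9)
c(M, t) = -4 (c(M, t) = -2*2 = -4)
T(-5*4)*c(3, b) = -1/((-5*4))*(-4) = -1/(-20)*(-4) = -1*(-1/20)*(-4) = (1/20)*(-4) = -⅕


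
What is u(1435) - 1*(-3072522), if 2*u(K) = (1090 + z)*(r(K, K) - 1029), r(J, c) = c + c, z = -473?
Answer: 7280941/2 ≈ 3.6405e+6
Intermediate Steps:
r(J, c) = 2*c
u(K) = -634893/2 + 617*K (u(K) = ((1090 - 473)*(2*K - 1029))/2 = (617*(-1029 + 2*K))/2 = (-634893 + 1234*K)/2 = -634893/2 + 617*K)
u(1435) - 1*(-3072522) = (-634893/2 + 617*1435) - 1*(-3072522) = (-634893/2 + 885395) + 3072522 = 1135897/2 + 3072522 = 7280941/2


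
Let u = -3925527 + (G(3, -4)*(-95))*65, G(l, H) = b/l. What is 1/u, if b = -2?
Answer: -3/11764231 ≈ -2.5501e-7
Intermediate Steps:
G(l, H) = -2/l
u = -11764231/3 (u = -3925527 + (-2/3*(-95))*65 = -3925527 + (-2*⅓*(-95))*65 = -3925527 - ⅔*(-95)*65 = -3925527 + (190/3)*65 = -3925527 + 12350/3 = -11764231/3 ≈ -3.9214e+6)
1/u = 1/(-11764231/3) = -3/11764231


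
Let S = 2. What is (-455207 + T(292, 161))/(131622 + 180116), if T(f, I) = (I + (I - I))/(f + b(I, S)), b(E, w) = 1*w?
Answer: -19118671/13092996 ≈ -1.4602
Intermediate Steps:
b(E, w) = w
T(f, I) = I/(2 + f) (T(f, I) = (I + (I - I))/(f + 2) = (I + 0)/(2 + f) = I/(2 + f))
(-455207 + T(292, 161))/(131622 + 180116) = (-455207 + 161/(2 + 292))/(131622 + 180116) = (-455207 + 161/294)/311738 = (-455207 + 161*(1/294))*(1/311738) = (-455207 + 23/42)*(1/311738) = -19118671/42*1/311738 = -19118671/13092996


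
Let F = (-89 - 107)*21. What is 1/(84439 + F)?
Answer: 1/80323 ≈ 1.2450e-5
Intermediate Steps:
F = -4116 (F = -196*21 = -4116)
1/(84439 + F) = 1/(84439 - 4116) = 1/80323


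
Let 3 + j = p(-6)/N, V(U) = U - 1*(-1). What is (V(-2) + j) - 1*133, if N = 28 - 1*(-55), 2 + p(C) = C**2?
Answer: -11337/83 ≈ -136.59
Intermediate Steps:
p(C) = -2 + C**2
V(U) = 1 + U (V(U) = U + 1 = 1 + U)
N = 83 (N = 28 + 55 = 83)
j = -215/83 (j = -3 + (-2 + (-6)**2)/83 = -3 + (-2 + 36)*(1/83) = -3 + 34*(1/83) = -3 + 34/83 = -215/83 ≈ -2.5904)
(V(-2) + j) - 1*133 = ((1 - 2) - 215/83) - 1*133 = (-1 - 215/83) - 133 = -298/83 - 133 = -11337/83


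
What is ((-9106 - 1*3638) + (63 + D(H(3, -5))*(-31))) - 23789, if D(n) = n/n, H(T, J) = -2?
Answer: -36501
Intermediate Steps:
D(n) = 1
((-9106 - 1*3638) + (63 + D(H(3, -5))*(-31))) - 23789 = ((-9106 - 1*3638) + (63 + 1*(-31))) - 23789 = ((-9106 - 3638) + (63 - 31)) - 23789 = (-12744 + 32) - 23789 = -12712 - 23789 = -36501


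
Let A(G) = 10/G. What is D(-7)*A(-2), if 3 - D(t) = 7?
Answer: 20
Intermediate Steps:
D(t) = -4 (D(t) = 3 - 1*7 = 3 - 7 = -4)
D(-7)*A(-2) = -40/(-2) = -40*(-1)/2 = -4*(-5) = 20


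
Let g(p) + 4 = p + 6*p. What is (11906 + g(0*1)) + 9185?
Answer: 21087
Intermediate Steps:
g(p) = -4 + 7*p (g(p) = -4 + (p + 6*p) = -4 + 7*p)
(11906 + g(0*1)) + 9185 = (11906 + (-4 + 7*(0*1))) + 9185 = (11906 + (-4 + 7*0)) + 9185 = (11906 + (-4 + 0)) + 9185 = (11906 - 4) + 9185 = 11902 + 9185 = 21087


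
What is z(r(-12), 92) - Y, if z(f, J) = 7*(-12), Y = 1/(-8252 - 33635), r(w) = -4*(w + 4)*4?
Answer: -3518507/41887 ≈ -84.000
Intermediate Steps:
r(w) = -64 - 16*w (r(w) = -4*(4 + w)*4 = (-16 - 4*w)*4 = -64 - 16*w)
Y = -1/41887 (Y = 1/(-41887) = -1/41887 ≈ -2.3874e-5)
z(f, J) = -84
z(r(-12), 92) - Y = -84 - 1*(-1/41887) = -84 + 1/41887 = -3518507/41887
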